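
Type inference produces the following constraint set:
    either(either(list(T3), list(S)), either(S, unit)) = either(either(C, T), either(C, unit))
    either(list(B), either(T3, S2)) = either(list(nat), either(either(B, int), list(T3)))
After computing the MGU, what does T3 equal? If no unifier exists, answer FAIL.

Decompose either/2: either(list(T3), list(S)) = either(C, T),  either(S, unit) = either(C, unit).
Decompose either/2: list(T3) = C,  list(S) = T.
Bind C := list(T3); substituting into the one remaining equation that mentions C gives: either(S, unit) = either(list(T3), unit).
Bind T := list(S); no other remaining equation mentions T.
Decompose either/2: S = list(T3),  unit = unit.
Bind S := list(T3); no other remaining equation mentions S. Substituting into the earlier binding gives T := list(list(T3)).
Delete trivial equation unit = unit.
Decompose either/2: list(B) = list(nat),  either(T3, S2) = either(either(B, int), list(T3)).
Decompose list/1: B = nat.
Bind B := nat; substituting into the remaining equation gives: either(T3, S2) = either(either(nat, int), list(T3)).
Decompose either/2: T3 = either(nat, int),  S2 = list(T3).
Bind T3 := either(nat, int); substituting into the remaining equation gives: S2 = list(either(nat, int)). Substituting into the earlier bindings gives C := list(either(nat, int)), T := list(list(either(nat, int))), S := list(either(nat, int)).
Bind S2 := list(either(nat, int)).
MGU = { C := list(either(nat, int)), T := list(list(either(nat, int))), S := list(either(nat, int)), B := nat, T3 := either(nat, int), S2 := list(either(nat, int)) }, so T3 := either(nat, int).

either(nat, int)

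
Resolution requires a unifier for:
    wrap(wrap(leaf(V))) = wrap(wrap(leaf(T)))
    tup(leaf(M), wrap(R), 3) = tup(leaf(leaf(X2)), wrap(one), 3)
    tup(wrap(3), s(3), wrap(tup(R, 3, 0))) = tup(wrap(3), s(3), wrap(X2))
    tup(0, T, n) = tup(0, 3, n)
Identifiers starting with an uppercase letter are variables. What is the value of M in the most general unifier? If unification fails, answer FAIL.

Decompose wrap/1: wrap(leaf(V)) = wrap(leaf(T)).
Decompose wrap/1: leaf(V) = leaf(T).
Decompose leaf/1: V = T.
Bind V := T; no other remaining equation mentions V.
Decompose tup/3: leaf(M) = leaf(leaf(X2)),  wrap(R) = wrap(one),  3 = 3.
Decompose leaf/1: M = leaf(X2).
Bind M := leaf(X2); no other remaining equation mentions M.
Decompose wrap/1: R = one.
Bind R := one; substituting into the one remaining equation that mentions R gives: tup(wrap(3), s(3), wrap(tup(one, 3, 0))) = tup(wrap(3), s(3), wrap(X2)).
Delete trivial equation 3 = 3.
Decompose tup/3: wrap(3) = wrap(3),  s(3) = s(3),  wrap(tup(one, 3, 0)) = wrap(X2).
Delete trivial equation wrap(3) = wrap(3).
Delete trivial equation s(3) = s(3).
Decompose wrap/1: tup(one, 3, 0) = X2.
Bind X2 := tup(one, 3, 0); no other remaining equation mentions X2. Substituting into the earlier binding gives M := leaf(tup(one, 3, 0)).
Decompose tup/3: 0 = 0,  T = 3,  n = n.
Delete trivial equation 0 = 0.
Bind T := 3; no other remaining equation mentions T. Substituting into the earlier binding gives V := 3.
Delete trivial equation n = n.
MGU = { V -> 3, M -> leaf(tup(one, 3, 0)), R -> one, X2 -> tup(one, 3, 0), T -> 3 }, so M -> leaf(tup(one, 3, 0)).

leaf(tup(one, 3, 0))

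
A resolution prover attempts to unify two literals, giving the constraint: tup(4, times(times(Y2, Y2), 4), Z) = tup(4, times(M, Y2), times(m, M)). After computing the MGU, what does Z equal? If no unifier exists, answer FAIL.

times(m, times(4, 4))

Decompose tup/3: 4 = 4,  times(times(Y2, Y2), 4) = times(M, Y2),  Z = times(m, M).
Delete trivial equation 4 = 4.
Decompose times/2: times(Y2, Y2) = M,  4 = Y2.
Bind M := times(Y2, Y2); substituting into the one remaining equation that mentions M gives: Z = times(m, times(Y2, Y2)).
Bind Y2 := 4; substituting into the remaining equation gives: Z = times(m, times(4, 4)). Substituting into the earlier binding gives M := times(4, 4).
Bind Z := times(m, times(4, 4)).
MGU = { M -> times(4, 4), Y2 -> 4, Z -> times(m, times(4, 4)) }, so Z -> times(m, times(4, 4)).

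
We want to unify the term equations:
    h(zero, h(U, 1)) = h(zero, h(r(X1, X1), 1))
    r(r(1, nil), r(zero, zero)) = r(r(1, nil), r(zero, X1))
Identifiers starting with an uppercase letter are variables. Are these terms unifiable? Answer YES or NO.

Decompose h/2: zero = zero,  h(U, 1) = h(r(X1, X1), 1).
Delete trivial equation zero = zero.
Decompose h/2: U = r(X1, X1),  1 = 1.
Bind U := r(X1, X1); no other remaining equation mentions U.
Delete trivial equation 1 = 1.
Decompose r/2: r(1, nil) = r(1, nil),  r(zero, zero) = r(zero, X1).
Delete trivial equation r(1, nil) = r(1, nil).
Decompose r/2: zero = zero,  zero = X1.
Delete trivial equation zero = zero.
Bind X1 := zero. Substituting into the earlier binding gives U := r(zero, zero).
No equations remain and no clash or occurs-check failure arose, so a unifier exists.

YES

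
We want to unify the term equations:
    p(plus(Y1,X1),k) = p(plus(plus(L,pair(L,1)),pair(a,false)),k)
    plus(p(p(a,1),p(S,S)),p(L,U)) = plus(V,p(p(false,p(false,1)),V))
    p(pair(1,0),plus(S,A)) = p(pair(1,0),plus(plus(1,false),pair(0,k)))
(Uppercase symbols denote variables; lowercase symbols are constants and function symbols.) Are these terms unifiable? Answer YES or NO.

YES

Decompose p/2: plus(Y1,X1) = plus(plus(L,pair(L,1)),pair(a,false)),  k = k.
Decompose plus/2: Y1 = plus(L,pair(L,1)),  X1 = pair(a,false).
Bind Y1 := plus(L,pair(L,1)); no other remaining equation mentions Y1.
Bind X1 := pair(a,false); no other remaining equation mentions X1.
Delete trivial equation k = k.
Decompose plus/2: p(p(a,1),p(S,S)) = V,  p(L,U) = p(p(false,p(false,1)),V).
Bind V := p(p(a,1),p(S,S)); substituting into the one remaining equation that mentions V gives: p(L,U) = p(p(false,p(false,1)),p(p(a,1),p(S,S))).
Decompose p/2: L = p(false,p(false,1)),  U = p(p(a,1),p(S,S)).
Bind L := p(false,p(false,1)); no other remaining equation mentions L. Substituting into the earlier binding gives Y1 := plus(p(false,p(false,1)),pair(p(false,p(false,1)),1)).
Bind U := p(p(a,1),p(S,S)); no other remaining equation mentions U.
Decompose p/2: pair(1,0) = pair(1,0),  plus(S,A) = plus(plus(1,false),pair(0,k)).
Delete trivial equation pair(1,0) = pair(1,0).
Decompose plus/2: S = plus(1,false),  A = pair(0,k).
Bind S := plus(1,false); no other remaining equation mentions S. Substituting into the earlier bindings gives V := p(p(a,1),p(plus(1,false),plus(1,false))), U := p(p(a,1),p(plus(1,false),plus(1,false))).
Bind A := pair(0,k).
No equations remain and no clash or occurs-check failure arose, so a unifier exists.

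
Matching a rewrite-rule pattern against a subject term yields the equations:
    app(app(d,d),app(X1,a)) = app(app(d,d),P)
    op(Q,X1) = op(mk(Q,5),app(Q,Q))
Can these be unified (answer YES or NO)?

Decompose app/2: app(d,d) = app(d,d),  app(X1,a) = P.
Delete trivial equation app(d,d) = app(d,d).
Bind P := app(X1,a); no other remaining equation mentions P.
Decompose op/2: Q = mk(Q,5),  X1 = app(Q,Q).
Occurs check fails: Q occurs in mk(Q,5); the equation Q = mk(Q,5) has no finite solution.

NO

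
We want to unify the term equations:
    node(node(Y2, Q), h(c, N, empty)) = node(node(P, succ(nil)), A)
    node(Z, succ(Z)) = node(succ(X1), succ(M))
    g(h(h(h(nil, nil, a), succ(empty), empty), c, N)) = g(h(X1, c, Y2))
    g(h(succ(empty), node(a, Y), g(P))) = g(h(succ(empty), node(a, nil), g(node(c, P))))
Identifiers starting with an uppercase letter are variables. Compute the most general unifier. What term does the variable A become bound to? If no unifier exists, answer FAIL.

FAIL

Decompose node/2: node(Y2, Q) = node(P, succ(nil)),  h(c, N, empty) = A.
Decompose node/2: Y2 = P,  Q = succ(nil).
Bind Y2 := P; substituting into the one remaining equation that mentions Y2 gives: g(h(h(h(nil, nil, a), succ(empty), empty), c, N)) = g(h(X1, c, P)).
Bind Q := succ(nil); no other remaining equation mentions Q.
Bind A := h(c, N, empty); no other remaining equation mentions A.
Decompose node/2: Z = succ(X1),  succ(Z) = succ(M).
Bind Z := succ(X1); substituting into the one remaining equation that mentions Z gives: succ(succ(X1)) = succ(M).
Decompose succ/1: succ(X1) = M.
Bind M := succ(X1); no other remaining equation mentions M.
Decompose g/1: h(h(h(nil, nil, a), succ(empty), empty), c, N) = h(X1, c, P).
Decompose h/3: h(h(nil, nil, a), succ(empty), empty) = X1,  c = c,  N = P.
Bind X1 := h(h(nil, nil, a), succ(empty), empty); no other remaining equation mentions X1. Substituting into the earlier bindings gives Z := succ(h(h(nil, nil, a), succ(empty), empty)), M := succ(h(h(nil, nil, a), succ(empty), empty)).
Delete trivial equation c = c.
Bind N := P; no other remaining equation mentions N. Substituting into the earlier binding gives A := h(c, P, empty).
Decompose g/1: h(succ(empty), node(a, Y), g(P)) = h(succ(empty), node(a, nil), g(node(c, P))).
Decompose h/3: succ(empty) = succ(empty),  node(a, Y) = node(a, nil),  g(P) = g(node(c, P)).
Delete trivial equation succ(empty) = succ(empty).
Decompose node/2: a = a,  Y = nil.
Delete trivial equation a = a.
Bind Y := nil; no other remaining equation mentions Y.
Decompose g/1: P = node(c, P).
Occurs check fails: P occurs in node(c, P); the equation P = node(c, P) has no finite solution.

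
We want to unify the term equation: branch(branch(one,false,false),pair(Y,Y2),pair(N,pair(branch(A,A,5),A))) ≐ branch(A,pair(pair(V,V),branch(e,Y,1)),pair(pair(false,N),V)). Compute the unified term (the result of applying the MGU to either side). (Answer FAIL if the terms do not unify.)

Decompose branch/3: branch(one,false,false) ≐ A,  pair(Y,Y2) ≐ pair(pair(V,V),branch(e,Y,1)),  pair(N,pair(branch(A,A,5),A)) ≐ pair(pair(false,N),V).
Bind A := branch(one,false,false); substituting into the one remaining equation that mentions A gives: pair(N,pair(branch(branch(one,false,false),branch(one,false,false),5),branch(one,false,false))) ≐ pair(pair(false,N),V).
Decompose pair/2: Y ≐ pair(V,V),  Y2 ≐ branch(e,Y,1).
Bind Y := pair(V,V); substituting into the one remaining equation that mentions Y gives: Y2 ≐ branch(e,pair(V,V),1).
Bind Y2 := branch(e,pair(V,V),1); no other remaining equation mentions Y2.
Decompose pair/2: N ≐ pair(false,N),  pair(branch(branch(one,false,false),branch(one,false,false),5),branch(one,false,false)) ≐ V.
Occurs check fails: N occurs in pair(false,N); the equation N ≐ pair(false,N) has no finite solution.

FAIL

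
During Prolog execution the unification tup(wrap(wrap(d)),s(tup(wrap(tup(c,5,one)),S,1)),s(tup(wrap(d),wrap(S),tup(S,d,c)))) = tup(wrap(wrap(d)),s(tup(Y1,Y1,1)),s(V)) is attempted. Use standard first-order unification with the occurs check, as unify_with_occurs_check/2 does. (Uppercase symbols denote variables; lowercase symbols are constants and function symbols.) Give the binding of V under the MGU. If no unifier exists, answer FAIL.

Decompose tup/3: wrap(wrap(d)) = wrap(wrap(d)),  s(tup(wrap(tup(c,5,one)),S,1)) = s(tup(Y1,Y1,1)),  s(tup(wrap(d),wrap(S),tup(S,d,c))) = s(V).
Delete trivial equation wrap(wrap(d)) = wrap(wrap(d)).
Decompose s/1: tup(wrap(tup(c,5,one)),S,1) = tup(Y1,Y1,1).
Decompose tup/3: wrap(tup(c,5,one)) = Y1,  S = Y1,  1 = 1.
Bind Y1 := wrap(tup(c,5,one)); substituting into the one remaining equation that mentions Y1 gives: S = wrap(tup(c,5,one)).
Bind S := wrap(tup(c,5,one)); substituting into the one remaining equation that mentions S gives: s(tup(wrap(d),wrap(wrap(tup(c,5,one))),tup(wrap(tup(c,5,one)),d,c))) = s(V).
Delete trivial equation 1 = 1.
Decompose s/1: tup(wrap(d),wrap(wrap(tup(c,5,one))),tup(wrap(tup(c,5,one)),d,c)) = V.
Bind V := tup(wrap(d),wrap(wrap(tup(c,5,one))),tup(wrap(tup(c,5,one)),d,c)).
MGU = { Y1 -> wrap(tup(c,5,one)), S -> wrap(tup(c,5,one)), V -> tup(wrap(d),wrap(wrap(tup(c,5,one))),tup(wrap(tup(c,5,one)),d,c)) }, so V -> tup(wrap(d),wrap(wrap(tup(c,5,one))),tup(wrap(tup(c,5,one)),d,c)).

tup(wrap(d),wrap(wrap(tup(c,5,one))),tup(wrap(tup(c,5,one)),d,c))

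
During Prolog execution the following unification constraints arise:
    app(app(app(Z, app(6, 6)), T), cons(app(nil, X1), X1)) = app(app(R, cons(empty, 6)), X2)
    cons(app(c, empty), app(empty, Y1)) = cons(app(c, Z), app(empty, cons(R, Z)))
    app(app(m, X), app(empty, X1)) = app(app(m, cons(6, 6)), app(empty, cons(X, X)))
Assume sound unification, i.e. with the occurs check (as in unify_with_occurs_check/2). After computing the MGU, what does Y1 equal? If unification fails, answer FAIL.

Decompose app/2: app(app(Z, app(6, 6)), T) = app(R, cons(empty, 6)),  cons(app(nil, X1), X1) = X2.
Decompose app/2: app(Z, app(6, 6)) = R,  T = cons(empty, 6).
Bind R := app(Z, app(6, 6)); substituting into the one remaining equation that mentions R gives: cons(app(c, empty), app(empty, Y1)) = cons(app(c, Z), app(empty, cons(app(Z, app(6, 6)), Z))).
Bind T := cons(empty, 6); no other remaining equation mentions T.
Bind X2 := cons(app(nil, X1), X1); no other remaining equation mentions X2.
Decompose cons/2: app(c, empty) = app(c, Z),  app(empty, Y1) = app(empty, cons(app(Z, app(6, 6)), Z)).
Decompose app/2: c = c,  empty = Z.
Delete trivial equation c = c.
Bind Z := empty; substituting into the one remaining equation that mentions Z gives: app(empty, Y1) = app(empty, cons(app(empty, app(6, 6)), empty)). Substituting into the earlier binding gives R := app(empty, app(6, 6)).
Decompose app/2: empty = empty,  Y1 = cons(app(empty, app(6, 6)), empty).
Delete trivial equation empty = empty.
Bind Y1 := cons(app(empty, app(6, 6)), empty); no other remaining equation mentions Y1.
Decompose app/2: app(m, X) = app(m, cons(6, 6)),  app(empty, X1) = app(empty, cons(X, X)).
Decompose app/2: m = m,  X = cons(6, 6).
Delete trivial equation m = m.
Bind X := cons(6, 6); substituting into the remaining equation gives: app(empty, X1) = app(empty, cons(cons(6, 6), cons(6, 6))).
Decompose app/2: empty = empty,  X1 = cons(cons(6, 6), cons(6, 6)).
Delete trivial equation empty = empty.
Bind X1 := cons(cons(6, 6), cons(6, 6)). Substituting into the earlier binding gives X2 := cons(app(nil, cons(cons(6, 6), cons(6, 6))), cons(cons(6, 6), cons(6, 6))).
MGU = { R ↦ app(empty, app(6, 6)), T ↦ cons(empty, 6), X2 ↦ cons(app(nil, cons(cons(6, 6), cons(6, 6))), cons(cons(6, 6), cons(6, 6))), Z ↦ empty, Y1 ↦ cons(app(empty, app(6, 6)), empty), X ↦ cons(6, 6), X1 ↦ cons(cons(6, 6), cons(6, 6)) }, so Y1 ↦ cons(app(empty, app(6, 6)), empty).

cons(app(empty, app(6, 6)), empty)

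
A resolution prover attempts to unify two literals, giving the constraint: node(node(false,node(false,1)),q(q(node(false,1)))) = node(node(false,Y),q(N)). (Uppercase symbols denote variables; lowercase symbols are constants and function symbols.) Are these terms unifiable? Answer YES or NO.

YES

Decompose node/2: node(false,node(false,1)) = node(false,Y),  q(q(node(false,1))) = q(N).
Decompose node/2: false = false,  node(false,1) = Y.
Delete trivial equation false = false.
Bind Y := node(false,1); no other remaining equation mentions Y.
Decompose q/1: q(node(false,1)) = N.
Bind N := q(node(false,1)).
No equations remain and no clash or occurs-check failure arose, so a unifier exists.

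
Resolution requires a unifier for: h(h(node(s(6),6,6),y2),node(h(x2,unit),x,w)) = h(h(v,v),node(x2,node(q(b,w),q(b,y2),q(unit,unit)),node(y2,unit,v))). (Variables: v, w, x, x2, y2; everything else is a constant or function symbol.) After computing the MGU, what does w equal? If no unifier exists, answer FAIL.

Decompose h/2: h(node(s(6),6,6),y2) = h(v,v),  node(h(x2,unit),x,w) = node(x2,node(q(b,w),q(b,y2),q(unit,unit)),node(y2,unit,v)).
Decompose h/2: node(s(6),6,6) = v,  y2 = v.
Bind v := node(s(6),6,6); substituting into the remaining equations gives: y2 = node(s(6),6,6),  node(h(x2,unit),x,w) = node(x2,node(q(b,w),q(b,y2),q(unit,unit)),node(y2,unit,node(s(6),6,6))).
Bind y2 := node(s(6),6,6); substituting into the remaining equation gives: node(h(x2,unit),x,w) = node(x2,node(q(b,w),q(b,node(s(6),6,6)),q(unit,unit)),node(node(s(6),6,6),unit,node(s(6),6,6))).
Decompose node/3: h(x2,unit) = x2,  x = node(q(b,w),q(b,node(s(6),6,6)),q(unit,unit)),  w = node(node(s(6),6,6),unit,node(s(6),6,6)).
Occurs check fails: x2 occurs in h(x2,unit); the equation x2 = h(x2,unit) has no finite solution.

FAIL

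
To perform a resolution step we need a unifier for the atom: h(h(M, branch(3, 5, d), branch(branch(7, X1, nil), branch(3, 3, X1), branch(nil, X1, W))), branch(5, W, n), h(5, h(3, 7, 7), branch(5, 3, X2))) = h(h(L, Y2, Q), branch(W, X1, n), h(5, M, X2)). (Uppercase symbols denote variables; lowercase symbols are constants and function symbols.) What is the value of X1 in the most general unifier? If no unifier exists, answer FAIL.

Decompose h/3: h(M, branch(3, 5, d), branch(branch(7, X1, nil), branch(3, 3, X1), branch(nil, X1, W))) = h(L, Y2, Q),  branch(5, W, n) = branch(W, X1, n),  h(5, h(3, 7, 7), branch(5, 3, X2)) = h(5, M, X2).
Decompose h/3: M = L,  branch(3, 5, d) = Y2,  branch(branch(7, X1, nil), branch(3, 3, X1), branch(nil, X1, W)) = Q.
Bind M := L; substituting into the one remaining equation that mentions M gives: h(5, h(3, 7, 7), branch(5, 3, X2)) = h(5, L, X2).
Bind Y2 := branch(3, 5, d); no other remaining equation mentions Y2.
Bind Q := branch(branch(7, X1, nil), branch(3, 3, X1), branch(nil, X1, W)); no other remaining equation mentions Q.
Decompose branch/3: 5 = W,  W = X1,  n = n.
Bind W := 5; substituting into the one remaining equation that mentions W gives: 5 = X1. Substituting into the earlier binding gives Q := branch(branch(7, X1, nil), branch(3, 3, X1), branch(nil, X1, 5)).
Bind X1 := 5; no other remaining equation mentions X1. Substituting into the earlier binding gives Q := branch(branch(7, 5, nil), branch(3, 3, 5), branch(nil, 5, 5)).
Delete trivial equation n = n.
Decompose h/3: 5 = 5,  h(3, 7, 7) = L,  branch(5, 3, X2) = X2.
Delete trivial equation 5 = 5.
Bind L := h(3, 7, 7); no other remaining equation mentions L. Substituting into the earlier binding gives M := h(3, 7, 7).
Occurs check fails: X2 occurs in branch(5, 3, X2); the equation X2 = branch(5, 3, X2) has no finite solution.

FAIL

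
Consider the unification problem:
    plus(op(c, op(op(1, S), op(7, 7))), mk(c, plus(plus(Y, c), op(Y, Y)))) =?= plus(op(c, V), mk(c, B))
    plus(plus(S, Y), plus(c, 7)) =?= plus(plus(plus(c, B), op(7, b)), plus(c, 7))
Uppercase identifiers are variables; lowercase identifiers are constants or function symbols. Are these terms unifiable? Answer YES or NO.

Decompose plus/2: op(c, op(op(1, S), op(7, 7))) =?= op(c, V),  mk(c, plus(plus(Y, c), op(Y, Y))) =?= mk(c, B).
Decompose op/2: c =?= c,  op(op(1, S), op(7, 7)) =?= V.
Delete trivial equation c =?= c.
Bind V := op(op(1, S), op(7, 7)); no other remaining equation mentions V.
Decompose mk/2: c =?= c,  plus(plus(Y, c), op(Y, Y)) =?= B.
Delete trivial equation c =?= c.
Bind B := plus(plus(Y, c), op(Y, Y)); substituting into the remaining equation gives: plus(plus(S, Y), plus(c, 7)) =?= plus(plus(plus(c, plus(plus(Y, c), op(Y, Y))), op(7, b)), plus(c, 7)).
Decompose plus/2: plus(S, Y) =?= plus(plus(c, plus(plus(Y, c), op(Y, Y))), op(7, b)),  plus(c, 7) =?= plus(c, 7).
Decompose plus/2: S =?= plus(c, plus(plus(Y, c), op(Y, Y))),  Y =?= op(7, b).
Bind S := plus(c, plus(plus(Y, c), op(Y, Y))); no other remaining equation mentions S. Substituting into the earlier binding gives V := op(op(1, plus(c, plus(plus(Y, c), op(Y, Y)))), op(7, 7)).
Bind Y := op(7, b); no other remaining equation mentions Y. Substituting into the earlier bindings gives V := op(op(1, plus(c, plus(plus(op(7, b), c), op(op(7, b), op(7, b))))), op(7, 7)), B := plus(plus(op(7, b), c), op(op(7, b), op(7, b))), S := plus(c, plus(plus(op(7, b), c), op(op(7, b), op(7, b)))).
Delete trivial equation plus(c, 7) =?= plus(c, 7).
No equations remain and no clash or occurs-check failure arose, so a unifier exists.

YES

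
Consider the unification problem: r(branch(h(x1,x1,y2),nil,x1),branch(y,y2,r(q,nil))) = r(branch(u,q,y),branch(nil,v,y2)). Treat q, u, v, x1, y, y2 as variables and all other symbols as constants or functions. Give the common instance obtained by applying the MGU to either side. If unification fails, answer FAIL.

Decompose r/2: branch(h(x1,x1,y2),nil,x1) = branch(u,q,y),  branch(y,y2,r(q,nil)) = branch(nil,v,y2).
Decompose branch/3: h(x1,x1,y2) = u,  nil = q,  x1 = y.
Bind u := h(x1,x1,y2); no other remaining equation mentions u.
Bind q := nil; substituting into the one remaining equation that mentions q gives: branch(y,y2,r(nil,nil)) = branch(nil,v,y2).
Bind x1 := y; no other remaining equation mentions x1. Substituting into the earlier binding gives u := h(y,y,y2).
Decompose branch/3: y = nil,  y2 = v,  r(nil,nil) = y2.
Bind y := nil; no other remaining equation mentions y. Substituting into the earlier bindings gives u := h(nil,nil,y2), x1 := nil.
Bind y2 := v; substituting into the remaining equation gives: r(nil,nil) = v. Substituting into the earlier binding gives u := h(nil,nil,v).
Bind v := r(nil,nil). Substituting into the earlier bindings gives u := h(nil,nil,r(nil,nil)), y2 := r(nil,nil).
Applying the MGU to either side gives r(branch(h(nil,nil,r(nil,nil)),nil,nil),branch(nil,r(nil,nil),r(nil,nil))).

r(branch(h(nil,nil,r(nil,nil)),nil,nil),branch(nil,r(nil,nil),r(nil,nil)))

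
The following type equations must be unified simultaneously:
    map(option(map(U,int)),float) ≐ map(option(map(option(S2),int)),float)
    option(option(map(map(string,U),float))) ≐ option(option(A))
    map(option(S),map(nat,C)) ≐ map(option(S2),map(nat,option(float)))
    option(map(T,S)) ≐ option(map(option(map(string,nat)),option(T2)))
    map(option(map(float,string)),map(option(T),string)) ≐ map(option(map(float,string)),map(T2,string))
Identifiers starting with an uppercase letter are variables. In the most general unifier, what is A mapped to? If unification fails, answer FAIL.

Decompose map/2: option(map(U,int)) ≐ option(map(option(S2),int)),  float ≐ float.
Decompose option/1: map(U,int) ≐ map(option(S2),int).
Decompose map/2: U ≐ option(S2),  int ≐ int.
Bind U := option(S2); substituting into the one remaining equation that mentions U gives: option(option(map(map(string,option(S2)),float))) ≐ option(option(A)).
Delete trivial equation int ≐ int.
Delete trivial equation float ≐ float.
Decompose option/1: option(map(map(string,option(S2)),float)) ≐ option(A).
Decompose option/1: map(map(string,option(S2)),float) ≐ A.
Bind A := map(map(string,option(S2)),float); no other remaining equation mentions A.
Decompose map/2: option(S) ≐ option(S2),  map(nat,C) ≐ map(nat,option(float)).
Decompose option/1: S ≐ S2.
Bind S := S2; substituting into the one remaining equation that mentions S gives: option(map(T,S2)) ≐ option(map(option(map(string,nat)),option(T2))).
Decompose map/2: nat ≐ nat,  C ≐ option(float).
Delete trivial equation nat ≐ nat.
Bind C := option(float); no other remaining equation mentions C.
Decompose option/1: map(T,S2) ≐ map(option(map(string,nat)),option(T2)).
Decompose map/2: T ≐ option(map(string,nat)),  S2 ≐ option(T2).
Bind T := option(map(string,nat)); substituting into the one remaining equation that mentions T gives: map(option(map(float,string)),map(option(option(map(string,nat))),string)) ≐ map(option(map(float,string)),map(T2,string)).
Bind S2 := option(T2); no other remaining equation mentions S2. Substituting into the earlier bindings gives U := option(option(T2)), A := map(map(string,option(option(T2))),float), S := option(T2).
Decompose map/2: option(map(float,string)) ≐ option(map(float,string)),  map(option(option(map(string,nat))),string) ≐ map(T2,string).
Delete trivial equation option(map(float,string)) ≐ option(map(float,string)).
Decompose map/2: option(option(map(string,nat))) ≐ T2,  string ≐ string.
Bind T2 := option(option(map(string,nat))); no other remaining equation mentions T2. Substituting into the earlier bindings gives U := option(option(option(option(map(string,nat))))), A := map(map(string,option(option(option(option(map(string,nat)))))),float), S := option(option(option(map(string,nat)))), S2 := option(option(option(map(string,nat)))).
Delete trivial equation string ≐ string.
MGU = { U -> option(option(option(option(map(string,nat))))), A -> map(map(string,option(option(option(option(map(string,nat)))))),float), S -> option(option(option(map(string,nat)))), C -> option(float), T -> option(map(string,nat)), S2 -> option(option(option(map(string,nat)))), T2 -> option(option(map(string,nat))) }, so A -> map(map(string,option(option(option(option(map(string,nat)))))),float).

map(map(string,option(option(option(option(map(string,nat)))))),float)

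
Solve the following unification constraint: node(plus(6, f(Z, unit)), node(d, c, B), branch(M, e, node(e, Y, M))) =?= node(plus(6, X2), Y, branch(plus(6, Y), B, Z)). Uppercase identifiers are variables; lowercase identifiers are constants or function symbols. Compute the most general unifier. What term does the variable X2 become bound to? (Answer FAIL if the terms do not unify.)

f(node(e, node(d, c, e), plus(6, node(d, c, e))), unit)

Decompose node/3: plus(6, f(Z, unit)) =?= plus(6, X2),  node(d, c, B) =?= Y,  branch(M, e, node(e, Y, M)) =?= branch(plus(6, Y), B, Z).
Decompose plus/2: 6 =?= 6,  f(Z, unit) =?= X2.
Delete trivial equation 6 =?= 6.
Bind X2 := f(Z, unit); no other remaining equation mentions X2.
Bind Y := node(d, c, B); substituting into the remaining equation gives: branch(M, e, node(e, node(d, c, B), M)) =?= branch(plus(6, node(d, c, B)), B, Z).
Decompose branch/3: M =?= plus(6, node(d, c, B)),  e =?= B,  node(e, node(d, c, B), M) =?= Z.
Bind M := plus(6, node(d, c, B)); substituting into the one remaining equation that mentions M gives: node(e, node(d, c, B), plus(6, node(d, c, B))) =?= Z.
Bind B := e; substituting into the remaining equation gives: node(e, node(d, c, e), plus(6, node(d, c, e))) =?= Z. Substituting into the earlier bindings gives Y := node(d, c, e), M := plus(6, node(d, c, e)).
Bind Z := node(e, node(d, c, e), plus(6, node(d, c, e))). Substituting into the earlier binding gives X2 := f(node(e, node(d, c, e), plus(6, node(d, c, e))), unit).
MGU = { X2 -> f(node(e, node(d, c, e), plus(6, node(d, c, e))), unit), Y -> node(d, c, e), M -> plus(6, node(d, c, e)), B -> e, Z -> node(e, node(d, c, e), plus(6, node(d, c, e))) }, so X2 -> f(node(e, node(d, c, e), plus(6, node(d, c, e))), unit).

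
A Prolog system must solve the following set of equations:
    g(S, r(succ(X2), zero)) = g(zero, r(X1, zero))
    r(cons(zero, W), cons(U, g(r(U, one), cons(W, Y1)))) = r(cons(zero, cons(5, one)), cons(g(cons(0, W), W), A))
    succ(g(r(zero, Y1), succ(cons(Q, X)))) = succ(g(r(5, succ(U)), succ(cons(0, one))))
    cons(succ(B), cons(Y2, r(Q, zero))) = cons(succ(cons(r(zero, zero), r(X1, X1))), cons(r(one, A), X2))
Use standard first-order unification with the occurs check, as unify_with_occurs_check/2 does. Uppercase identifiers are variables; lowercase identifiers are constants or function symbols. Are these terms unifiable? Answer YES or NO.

Decompose g/2: S = zero,  r(succ(X2), zero) = r(X1, zero).
Bind S := zero; no other remaining equation mentions S.
Decompose r/2: succ(X2) = X1,  zero = zero.
Bind X1 := succ(X2); substituting into the one remaining equation that mentions X1 gives: cons(succ(B), cons(Y2, r(Q, zero))) = cons(succ(cons(r(zero, zero), r(succ(X2), succ(X2)))), cons(r(one, A), X2)).
Delete trivial equation zero = zero.
Decompose r/2: cons(zero, W) = cons(zero, cons(5, one)),  cons(U, g(r(U, one), cons(W, Y1))) = cons(g(cons(0, W), W), A).
Decompose cons/2: zero = zero,  W = cons(5, one).
Delete trivial equation zero = zero.
Bind W := cons(5, one); substituting into the one remaining equation that mentions W gives: cons(U, g(r(U, one), cons(cons(5, one), Y1))) = cons(g(cons(0, cons(5, one)), cons(5, one)), A).
Decompose cons/2: U = g(cons(0, cons(5, one)), cons(5, one)),  g(r(U, one), cons(cons(5, one), Y1)) = A.
Bind U := g(cons(0, cons(5, one)), cons(5, one)); substituting into the 2 remaining equations that mention U gives: g(r(g(cons(0, cons(5, one)), cons(5, one)), one), cons(cons(5, one), Y1)) = A,  succ(g(r(zero, Y1), succ(cons(Q, X)))) = succ(g(r(5, succ(g(cons(0, cons(5, one)), cons(5, one)))), succ(cons(0, one)))).
Bind A := g(r(g(cons(0, cons(5, one)), cons(5, one)), one), cons(cons(5, one), Y1)); substituting into the one remaining equation that mentions A gives: cons(succ(B), cons(Y2, r(Q, zero))) = cons(succ(cons(r(zero, zero), r(succ(X2), succ(X2)))), cons(r(one, g(r(g(cons(0, cons(5, one)), cons(5, one)), one), cons(cons(5, one), Y1))), X2)).
Decompose succ/1: g(r(zero, Y1), succ(cons(Q, X))) = g(r(5, succ(g(cons(0, cons(5, one)), cons(5, one)))), succ(cons(0, one))).
Decompose g/2: r(zero, Y1) = r(5, succ(g(cons(0, cons(5, one)), cons(5, one)))),  succ(cons(Q, X)) = succ(cons(0, one)).
Decompose r/2: zero = 5,  Y1 = succ(g(cons(0, cons(5, one)), cons(5, one))).
Clash: constants zero and 5 differ; no unifier exists.

NO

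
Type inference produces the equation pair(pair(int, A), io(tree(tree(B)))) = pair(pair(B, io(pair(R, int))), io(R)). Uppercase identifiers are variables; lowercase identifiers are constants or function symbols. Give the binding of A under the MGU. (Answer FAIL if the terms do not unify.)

Decompose pair/2: pair(int, A) = pair(B, io(pair(R, int))),  io(tree(tree(B))) = io(R).
Decompose pair/2: int = B,  A = io(pair(R, int)).
Bind B := int; substituting into the one remaining equation that mentions B gives: io(tree(tree(int))) = io(R).
Bind A := io(pair(R, int)); no other remaining equation mentions A.
Decompose io/1: tree(tree(int)) = R.
Bind R := tree(tree(int)). Substituting into the earlier binding gives A := io(pair(tree(tree(int)), int)).
MGU = { B := int, A := io(pair(tree(tree(int)), int)), R := tree(tree(int)) }, so A := io(pair(tree(tree(int)), int)).

io(pair(tree(tree(int)), int))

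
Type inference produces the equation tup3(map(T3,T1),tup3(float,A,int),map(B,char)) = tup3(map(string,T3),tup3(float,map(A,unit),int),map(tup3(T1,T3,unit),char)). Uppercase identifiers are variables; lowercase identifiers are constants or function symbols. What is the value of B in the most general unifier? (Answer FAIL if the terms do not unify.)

Decompose tup3/3: map(T3,T1) = map(string,T3),  tup3(float,A,int) = tup3(float,map(A,unit),int),  map(B,char) = map(tup3(T1,T3,unit),char).
Decompose map/2: T3 = string,  T1 = T3.
Bind T3 := string; substituting into the 2 remaining equations that mention T3 gives: T1 = string,  map(B,char) = map(tup3(T1,string,unit),char).
Bind T1 := string; substituting into the one remaining equation that mentions T1 gives: map(B,char) = map(tup3(string,string,unit),char).
Decompose tup3/3: float = float,  A = map(A,unit),  int = int.
Delete trivial equation float = float.
Occurs check fails: A occurs in map(A,unit); the equation A = map(A,unit) has no finite solution.

FAIL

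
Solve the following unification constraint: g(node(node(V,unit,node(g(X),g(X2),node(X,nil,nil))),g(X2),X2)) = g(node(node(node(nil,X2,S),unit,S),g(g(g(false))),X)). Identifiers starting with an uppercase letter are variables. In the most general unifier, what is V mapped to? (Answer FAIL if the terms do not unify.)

node(nil,g(g(false)),node(g(g(g(false))),g(g(g(false))),node(g(g(false)),nil,nil)))

Decompose g/1: node(node(V,unit,node(g(X),g(X2),node(X,nil,nil))),g(X2),X2) = node(node(node(nil,X2,S),unit,S),g(g(g(false))),X).
Decompose node/3: node(V,unit,node(g(X),g(X2),node(X,nil,nil))) = node(node(nil,X2,S),unit,S),  g(X2) = g(g(g(false))),  X2 = X.
Decompose node/3: V = node(nil,X2,S),  unit = unit,  node(g(X),g(X2),node(X,nil,nil)) = S.
Bind V := node(nil,X2,S); no other remaining equation mentions V.
Delete trivial equation unit = unit.
Bind S := node(g(X),g(X2),node(X,nil,nil)); no other remaining equation mentions S. Substituting into the earlier binding gives V := node(nil,X2,node(g(X),g(X2),node(X,nil,nil))).
Decompose g/1: X2 = g(g(false)).
Bind X2 := g(g(false)); substituting into the remaining equation gives: g(g(false)) = X. Substituting into the earlier bindings gives V := node(nil,g(g(false)),node(g(X),g(g(g(false))),node(X,nil,nil))), S := node(g(X),g(g(g(false))),node(X,nil,nil)).
Bind X := g(g(false)). Substituting into the earlier bindings gives V := node(nil,g(g(false)),node(g(g(g(false))),g(g(g(false))),node(g(g(false)),nil,nil))), S := node(g(g(g(false))),g(g(g(false))),node(g(g(false)),nil,nil)).
MGU = { V := node(nil,g(g(false)),node(g(g(g(false))),g(g(g(false))),node(g(g(false)),nil,nil))), S := node(g(g(g(false))),g(g(g(false))),node(g(g(false)),nil,nil)), X2 := g(g(false)), X := g(g(false)) }, so V := node(nil,g(g(false)),node(g(g(g(false))),g(g(g(false))),node(g(g(false)),nil,nil))).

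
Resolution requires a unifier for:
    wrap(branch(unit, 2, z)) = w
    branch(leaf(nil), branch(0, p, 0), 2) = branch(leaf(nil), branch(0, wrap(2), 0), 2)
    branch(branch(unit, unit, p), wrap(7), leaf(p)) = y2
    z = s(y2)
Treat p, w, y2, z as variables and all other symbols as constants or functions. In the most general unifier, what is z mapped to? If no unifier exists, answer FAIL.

s(branch(branch(unit, unit, wrap(2)), wrap(7), leaf(wrap(2))))

Bind w := wrap(branch(unit, 2, z)); no other remaining equation mentions w.
Decompose branch/3: leaf(nil) = leaf(nil),  branch(0, p, 0) = branch(0, wrap(2), 0),  2 = 2.
Delete trivial equation leaf(nil) = leaf(nil).
Decompose branch/3: 0 = 0,  p = wrap(2),  0 = 0.
Delete trivial equation 0 = 0.
Bind p := wrap(2); substituting into the one remaining equation that mentions p gives: branch(branch(unit, unit, wrap(2)), wrap(7), leaf(wrap(2))) = y2.
Delete trivial equation 0 = 0.
Delete trivial equation 2 = 2.
Bind y2 := branch(branch(unit, unit, wrap(2)), wrap(7), leaf(wrap(2))); substituting into the remaining equation gives: z = s(branch(branch(unit, unit, wrap(2)), wrap(7), leaf(wrap(2)))).
Bind z := s(branch(branch(unit, unit, wrap(2)), wrap(7), leaf(wrap(2)))). Substituting into the earlier binding gives w := wrap(branch(unit, 2, s(branch(branch(unit, unit, wrap(2)), wrap(7), leaf(wrap(2)))))).
MGU = { w -> wrap(branch(unit, 2, s(branch(branch(unit, unit, wrap(2)), wrap(7), leaf(wrap(2)))))), p -> wrap(2), y2 -> branch(branch(unit, unit, wrap(2)), wrap(7), leaf(wrap(2))), z -> s(branch(branch(unit, unit, wrap(2)), wrap(7), leaf(wrap(2)))) }, so z -> s(branch(branch(unit, unit, wrap(2)), wrap(7), leaf(wrap(2)))).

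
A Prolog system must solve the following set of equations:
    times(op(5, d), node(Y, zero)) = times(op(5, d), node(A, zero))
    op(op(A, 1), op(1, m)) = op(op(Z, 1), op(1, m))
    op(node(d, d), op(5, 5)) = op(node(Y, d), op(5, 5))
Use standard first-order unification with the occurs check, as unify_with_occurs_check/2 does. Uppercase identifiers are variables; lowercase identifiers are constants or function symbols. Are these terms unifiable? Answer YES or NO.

Decompose times/2: op(5, d) = op(5, d),  node(Y, zero) = node(A, zero).
Delete trivial equation op(5, d) = op(5, d).
Decompose node/2: Y = A,  zero = zero.
Bind Y := A; substituting into the one remaining equation that mentions Y gives: op(node(d, d), op(5, 5)) = op(node(A, d), op(5, 5)).
Delete trivial equation zero = zero.
Decompose op/2: op(A, 1) = op(Z, 1),  op(1, m) = op(1, m).
Decompose op/2: A = Z,  1 = 1.
Bind A := Z; substituting into the one remaining equation that mentions A gives: op(node(d, d), op(5, 5)) = op(node(Z, d), op(5, 5)). Substituting into the earlier binding gives Y := Z.
Delete trivial equation 1 = 1.
Delete trivial equation op(1, m) = op(1, m).
Decompose op/2: node(d, d) = node(Z, d),  op(5, 5) = op(5, 5).
Decompose node/2: d = Z,  d = d.
Bind Z := d; no other remaining equation mentions Z. Substituting into the earlier bindings gives Y := d, A := d.
Delete trivial equation d = d.
Delete trivial equation op(5, 5) = op(5, 5).
No equations remain and no clash or occurs-check failure arose, so a unifier exists.

YES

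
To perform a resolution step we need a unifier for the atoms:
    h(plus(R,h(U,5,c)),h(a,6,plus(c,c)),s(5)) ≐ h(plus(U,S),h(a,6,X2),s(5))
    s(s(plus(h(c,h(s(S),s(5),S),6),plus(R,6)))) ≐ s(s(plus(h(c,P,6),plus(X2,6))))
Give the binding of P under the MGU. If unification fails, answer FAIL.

Decompose h/3: plus(R,h(U,5,c)) ≐ plus(U,S),  h(a,6,plus(c,c)) ≐ h(a,6,X2),  s(5) ≐ s(5).
Decompose plus/2: R ≐ U,  h(U,5,c) ≐ S.
Bind R := U; substituting into the one remaining equation that mentions R gives: s(s(plus(h(c,h(s(S),s(5),S),6),plus(U,6)))) ≐ s(s(plus(h(c,P,6),plus(X2,6)))).
Bind S := h(U,5,c); substituting into the one remaining equation that mentions S gives: s(s(plus(h(c,h(s(h(U,5,c)),s(5),h(U,5,c)),6),plus(U,6)))) ≐ s(s(plus(h(c,P,6),plus(X2,6)))).
Decompose h/3: a ≐ a,  6 ≐ 6,  plus(c,c) ≐ X2.
Delete trivial equation a ≐ a.
Delete trivial equation 6 ≐ 6.
Bind X2 := plus(c,c); substituting into the one remaining equation that mentions X2 gives: s(s(plus(h(c,h(s(h(U,5,c)),s(5),h(U,5,c)),6),plus(U,6)))) ≐ s(s(plus(h(c,P,6),plus(plus(c,c),6)))).
Delete trivial equation s(5) ≐ s(5).
Decompose s/1: s(plus(h(c,h(s(h(U,5,c)),s(5),h(U,5,c)),6),plus(U,6))) ≐ s(plus(h(c,P,6),plus(plus(c,c),6))).
Decompose s/1: plus(h(c,h(s(h(U,5,c)),s(5),h(U,5,c)),6),plus(U,6)) ≐ plus(h(c,P,6),plus(plus(c,c),6)).
Decompose plus/2: h(c,h(s(h(U,5,c)),s(5),h(U,5,c)),6) ≐ h(c,P,6),  plus(U,6) ≐ plus(plus(c,c),6).
Decompose h/3: c ≐ c,  h(s(h(U,5,c)),s(5),h(U,5,c)) ≐ P,  6 ≐ 6.
Delete trivial equation c ≐ c.
Bind P := h(s(h(U,5,c)),s(5),h(U,5,c)); no other remaining equation mentions P.
Delete trivial equation 6 ≐ 6.
Decompose plus/2: U ≐ plus(c,c),  6 ≐ 6.
Bind U := plus(c,c); no other remaining equation mentions U. Substituting into the earlier bindings gives R := plus(c,c), S := h(plus(c,c),5,c), P := h(s(h(plus(c,c),5,c)),s(5),h(plus(c,c),5,c)).
Delete trivial equation 6 ≐ 6.
MGU = { R := plus(c,c), S := h(plus(c,c),5,c), X2 := plus(c,c), P := h(s(h(plus(c,c),5,c)),s(5),h(plus(c,c),5,c)), U := plus(c,c) }, so P := h(s(h(plus(c,c),5,c)),s(5),h(plus(c,c),5,c)).

h(s(h(plus(c,c),5,c)),s(5),h(plus(c,c),5,c))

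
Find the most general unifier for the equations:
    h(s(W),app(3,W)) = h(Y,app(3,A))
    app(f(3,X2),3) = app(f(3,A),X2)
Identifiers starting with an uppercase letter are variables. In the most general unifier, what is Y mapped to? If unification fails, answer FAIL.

Decompose h/2: s(W) = Y,  app(3,W) = app(3,A).
Bind Y := s(W); no other remaining equation mentions Y.
Decompose app/2: 3 = 3,  W = A.
Delete trivial equation 3 = 3.
Bind W := A; no other remaining equation mentions W. Substituting into the earlier binding gives Y := s(A).
Decompose app/2: f(3,X2) = f(3,A),  3 = X2.
Decompose f/2: 3 = 3,  X2 = A.
Delete trivial equation 3 = 3.
Bind X2 := A; substituting into the remaining equation gives: 3 = A.
Bind A := 3. Substituting into the earlier bindings gives Y := s(3), W := 3, X2 := 3.
MGU = { Y := s(3), W := 3, X2 := 3, A := 3 }, so Y := s(3).

s(3)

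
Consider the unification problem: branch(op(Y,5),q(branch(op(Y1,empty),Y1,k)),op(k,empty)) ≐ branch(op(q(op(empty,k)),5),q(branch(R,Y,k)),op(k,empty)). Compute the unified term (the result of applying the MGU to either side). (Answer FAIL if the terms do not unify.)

branch(op(q(op(empty,k)),5),q(branch(op(q(op(empty,k)),empty),q(op(empty,k)),k)),op(k,empty))

Decompose branch/3: op(Y,5) ≐ op(q(op(empty,k)),5),  q(branch(op(Y1,empty),Y1,k)) ≐ q(branch(R,Y,k)),  op(k,empty) ≐ op(k,empty).
Decompose op/2: Y ≐ q(op(empty,k)),  5 ≐ 5.
Bind Y := q(op(empty,k)); substituting into the one remaining equation that mentions Y gives: q(branch(op(Y1,empty),Y1,k)) ≐ q(branch(R,q(op(empty,k)),k)).
Delete trivial equation 5 ≐ 5.
Decompose q/1: branch(op(Y1,empty),Y1,k) ≐ branch(R,q(op(empty,k)),k).
Decompose branch/3: op(Y1,empty) ≐ R,  Y1 ≐ q(op(empty,k)),  k ≐ k.
Bind R := op(Y1,empty); no other remaining equation mentions R.
Bind Y1 := q(op(empty,k)); no other remaining equation mentions Y1. Substituting into the earlier binding gives R := op(q(op(empty,k)),empty).
Delete trivial equation k ≐ k.
Delete trivial equation op(k,empty) ≐ op(k,empty).
Applying the MGU to either side gives branch(op(q(op(empty,k)),5),q(branch(op(q(op(empty,k)),empty),q(op(empty,k)),k)),op(k,empty)).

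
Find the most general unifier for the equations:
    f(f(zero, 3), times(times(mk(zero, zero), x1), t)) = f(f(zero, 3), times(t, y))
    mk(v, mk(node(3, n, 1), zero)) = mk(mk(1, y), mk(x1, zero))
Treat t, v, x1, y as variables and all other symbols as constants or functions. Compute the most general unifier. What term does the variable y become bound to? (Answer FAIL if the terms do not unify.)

Decompose f/2: f(zero, 3) = f(zero, 3),  times(times(mk(zero, zero), x1), t) = times(t, y).
Delete trivial equation f(zero, 3) = f(zero, 3).
Decompose times/2: times(mk(zero, zero), x1) = t,  t = y.
Bind t := times(mk(zero, zero), x1); substituting into the one remaining equation that mentions t gives: times(mk(zero, zero), x1) = y.
Bind y := times(mk(zero, zero), x1); substituting into the remaining equation gives: mk(v, mk(node(3, n, 1), zero)) = mk(mk(1, times(mk(zero, zero), x1)), mk(x1, zero)).
Decompose mk/2: v = mk(1, times(mk(zero, zero), x1)),  mk(node(3, n, 1), zero) = mk(x1, zero).
Bind v := mk(1, times(mk(zero, zero), x1)); no other remaining equation mentions v.
Decompose mk/2: node(3, n, 1) = x1,  zero = zero.
Bind x1 := node(3, n, 1); no other remaining equation mentions x1. Substituting into the earlier bindings gives t := times(mk(zero, zero), node(3, n, 1)), y := times(mk(zero, zero), node(3, n, 1)), v := mk(1, times(mk(zero, zero), node(3, n, 1))).
Delete trivial equation zero = zero.
MGU = { t := times(mk(zero, zero), node(3, n, 1)), y := times(mk(zero, zero), node(3, n, 1)), v := mk(1, times(mk(zero, zero), node(3, n, 1))), x1 := node(3, n, 1) }, so y := times(mk(zero, zero), node(3, n, 1)).

times(mk(zero, zero), node(3, n, 1))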